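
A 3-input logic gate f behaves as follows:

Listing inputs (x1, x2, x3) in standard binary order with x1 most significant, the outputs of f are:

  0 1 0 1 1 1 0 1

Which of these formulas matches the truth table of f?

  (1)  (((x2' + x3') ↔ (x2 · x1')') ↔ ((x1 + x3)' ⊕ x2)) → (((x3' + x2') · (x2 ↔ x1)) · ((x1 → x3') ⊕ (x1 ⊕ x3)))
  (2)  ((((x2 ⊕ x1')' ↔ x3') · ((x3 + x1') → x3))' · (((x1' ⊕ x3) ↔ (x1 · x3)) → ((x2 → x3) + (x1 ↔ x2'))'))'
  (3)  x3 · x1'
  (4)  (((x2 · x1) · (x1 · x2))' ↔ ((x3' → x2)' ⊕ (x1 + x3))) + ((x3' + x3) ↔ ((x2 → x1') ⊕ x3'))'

(1) fails at (0,0,0): the formula yields 1, f is 0.
(3) fails at (1,0,0): the formula yields 0, f is 1.
(4) fails at (0,0,0): the formula yields 1, f is 0.
(2) is the remaining candidate, and it agrees with f on all 8 inputs.

2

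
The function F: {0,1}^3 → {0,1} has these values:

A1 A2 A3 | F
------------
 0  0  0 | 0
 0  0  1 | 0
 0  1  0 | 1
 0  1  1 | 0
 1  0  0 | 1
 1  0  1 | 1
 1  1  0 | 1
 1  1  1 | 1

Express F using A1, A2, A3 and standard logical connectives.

The 0-rows are (0,0,0), (0,0,1), (0,1,1). Take each as a conjunction (¬A1·¬A2·¬A3, ¬A1·¬A2·A3, ¬A1·A2·A3), form their disjunction, and complement — that gives a formula that is 1 everywhere F is.

F(A1, A2, A3) = not ((((not A1 and not A2) and not A3) or ((not A1 and not A2) and A3)) or ((not A1 and A2) and A3))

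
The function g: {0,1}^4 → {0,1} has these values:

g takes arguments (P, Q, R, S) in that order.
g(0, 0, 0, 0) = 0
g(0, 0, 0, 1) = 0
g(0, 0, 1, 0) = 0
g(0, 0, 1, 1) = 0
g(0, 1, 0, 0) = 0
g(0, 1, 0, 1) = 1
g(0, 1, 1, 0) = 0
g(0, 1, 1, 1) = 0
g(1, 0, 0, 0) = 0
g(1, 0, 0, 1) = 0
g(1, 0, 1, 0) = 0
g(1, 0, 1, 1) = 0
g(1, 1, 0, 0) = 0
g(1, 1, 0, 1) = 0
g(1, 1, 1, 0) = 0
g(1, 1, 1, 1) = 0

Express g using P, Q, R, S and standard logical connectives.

g(P, Q, R, S) = ((~P & Q) & ~R) & S

g is 1 on exactly one input, (0,1,0,1), whose minterm is ¬P·Q·¬R·S. So g is just that conjunction.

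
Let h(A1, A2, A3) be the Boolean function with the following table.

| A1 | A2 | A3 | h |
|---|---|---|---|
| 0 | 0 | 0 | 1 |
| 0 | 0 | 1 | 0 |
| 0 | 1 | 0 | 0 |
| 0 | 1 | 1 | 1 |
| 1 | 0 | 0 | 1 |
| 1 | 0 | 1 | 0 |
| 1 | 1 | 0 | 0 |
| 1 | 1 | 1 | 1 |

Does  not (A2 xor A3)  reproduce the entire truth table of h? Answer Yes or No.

Check the formula against h row by row:
  A1=0, A2=0, A3=0: formula gives 1, h = 1 ✓
  A1=0, A2=0, A3=1: formula gives 0, h = 0 ✓
  A1=0, A2=1, A3=0: formula gives 0, h = 0 ✓
  A1=0, A2=1, A3=1: formula gives 1, h = 1 ✓
  A1=1, A2=0, A3=0: formula gives 1, h = 1 ✓
  … (the remaining 3 rows also agree.)
All 8 rows match — the expression computes h exactly.

Yes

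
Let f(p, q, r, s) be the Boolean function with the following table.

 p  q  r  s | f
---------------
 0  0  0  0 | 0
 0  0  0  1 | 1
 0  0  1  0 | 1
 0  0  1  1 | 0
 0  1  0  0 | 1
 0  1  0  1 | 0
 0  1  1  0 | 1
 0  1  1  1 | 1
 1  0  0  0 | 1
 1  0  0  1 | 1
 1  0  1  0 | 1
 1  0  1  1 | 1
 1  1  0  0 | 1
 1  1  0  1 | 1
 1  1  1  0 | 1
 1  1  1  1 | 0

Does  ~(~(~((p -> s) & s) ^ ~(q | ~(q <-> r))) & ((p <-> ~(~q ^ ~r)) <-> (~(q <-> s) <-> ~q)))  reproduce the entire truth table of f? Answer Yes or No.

Check the formula against f row by row:
  p=0, q=0, r=0, s=0: formula gives 0, f = 0 ✓
  p=0, q=0, r=0, s=1: formula gives 1, f = 1 ✓
  p=0, q=0, r=1, s=0: formula gives 1, f = 1 ✓
  p=0, q=0, r=1, s=1: formula gives 0, f = 0 ✓
  …and likewise for the remaining 12 rows.
All 16 rows match — the expression computes f exactly.

Yes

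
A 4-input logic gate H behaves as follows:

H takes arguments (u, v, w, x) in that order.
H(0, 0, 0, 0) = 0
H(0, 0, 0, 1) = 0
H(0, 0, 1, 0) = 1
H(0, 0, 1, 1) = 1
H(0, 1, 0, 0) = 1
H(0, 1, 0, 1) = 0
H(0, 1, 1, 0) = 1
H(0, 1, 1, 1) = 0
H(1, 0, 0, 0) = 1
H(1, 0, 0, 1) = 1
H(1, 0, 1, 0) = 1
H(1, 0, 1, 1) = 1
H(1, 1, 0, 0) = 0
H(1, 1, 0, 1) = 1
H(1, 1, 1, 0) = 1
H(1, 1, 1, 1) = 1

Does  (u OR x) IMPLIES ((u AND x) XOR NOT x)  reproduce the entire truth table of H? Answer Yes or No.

Test each input against both H and the formula:
  u=0, v=0, w=0, x=0: formula gives 1, but H = 0 ✗
Since they disagree at (0,0,0,0), the expression is not a correct formula for H.

No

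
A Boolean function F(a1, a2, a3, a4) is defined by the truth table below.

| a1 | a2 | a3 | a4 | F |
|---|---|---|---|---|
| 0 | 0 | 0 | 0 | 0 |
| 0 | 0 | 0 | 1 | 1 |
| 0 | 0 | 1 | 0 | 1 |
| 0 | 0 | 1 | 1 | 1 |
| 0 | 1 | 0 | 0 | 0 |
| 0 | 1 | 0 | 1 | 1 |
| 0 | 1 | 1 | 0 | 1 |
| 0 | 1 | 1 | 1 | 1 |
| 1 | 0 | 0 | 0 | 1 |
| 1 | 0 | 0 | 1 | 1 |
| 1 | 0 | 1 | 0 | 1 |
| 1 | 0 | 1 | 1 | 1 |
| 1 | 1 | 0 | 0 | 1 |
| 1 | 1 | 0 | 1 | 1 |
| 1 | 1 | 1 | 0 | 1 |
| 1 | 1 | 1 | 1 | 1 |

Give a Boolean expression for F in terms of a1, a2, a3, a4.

There are just 2 zero rows: (0,0,0,0), (0,1,0,0). Their minterms are ¬a1·¬a2·¬a3·¬a4, ¬a1·a2·¬a3·¬a4; the OR of those covers precisely the 0-outputs, and negating it yields F.

F(a1, a2, a3, a4) = ~((((~a1 & ~a2) & ~a3) & ~a4) | (((~a1 & a2) & ~a3) & ~a4))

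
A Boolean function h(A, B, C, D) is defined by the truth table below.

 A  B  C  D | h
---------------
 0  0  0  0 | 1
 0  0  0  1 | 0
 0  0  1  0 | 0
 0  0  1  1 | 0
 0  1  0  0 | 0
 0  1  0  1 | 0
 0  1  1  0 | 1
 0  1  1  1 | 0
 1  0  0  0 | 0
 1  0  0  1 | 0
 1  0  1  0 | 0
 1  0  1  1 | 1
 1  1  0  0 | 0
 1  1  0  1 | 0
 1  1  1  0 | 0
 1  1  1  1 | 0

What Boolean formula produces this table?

Collect the rows where h=1 — (0,0,0,0), (0,1,1,0), (1,0,1,1) — and write one minterm per row: ¬A·¬B·¬C·¬D, ¬A·B·C·¬D, A·¬B·C·D. Their union (logical OR) reproduces the table exactly.

h(A, B, C, D) = ((((NOT A AND NOT B) AND NOT C) AND NOT D) OR (((NOT A AND B) AND C) AND NOT D)) OR (((A AND NOT B) AND C) AND D)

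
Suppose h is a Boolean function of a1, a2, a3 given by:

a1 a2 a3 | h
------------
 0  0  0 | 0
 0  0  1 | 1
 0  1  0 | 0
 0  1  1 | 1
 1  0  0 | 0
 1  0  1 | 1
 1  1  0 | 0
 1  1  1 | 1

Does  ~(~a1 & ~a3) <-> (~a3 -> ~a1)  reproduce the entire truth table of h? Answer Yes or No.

Yes

Check the formula against h row by row:
  a1=0, a2=0, a3=0: formula gives 0, h = 0 ✓
  a1=0, a2=0, a3=1: formula gives 1, h = 1 ✓
  a1=0, a2=1, a3=0: formula gives 0, h = 0 ✓
  a1=0, a2=1, a3=1: formula gives 1, h = 1 ✓
  a1=1, a2=0, a3=0: formula gives 0, h = 0 ✓
  …and likewise for the remaining 3 rows.
Every row agrees, so the formula is equivalent.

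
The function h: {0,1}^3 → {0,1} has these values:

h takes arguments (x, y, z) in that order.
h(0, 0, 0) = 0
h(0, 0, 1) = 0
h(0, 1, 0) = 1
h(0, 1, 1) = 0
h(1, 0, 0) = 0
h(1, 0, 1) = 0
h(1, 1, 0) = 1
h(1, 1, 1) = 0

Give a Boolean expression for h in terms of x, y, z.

h(x, y, z) = ((~x & y) & ~z) | ((x & y) & ~z)

Collect the rows where h=1 — (0,1,0), (1,1,0) — and write one minterm per row: ¬x·y·¬z, x·y·¬z. Their union (logical OR) reproduces the table exactly.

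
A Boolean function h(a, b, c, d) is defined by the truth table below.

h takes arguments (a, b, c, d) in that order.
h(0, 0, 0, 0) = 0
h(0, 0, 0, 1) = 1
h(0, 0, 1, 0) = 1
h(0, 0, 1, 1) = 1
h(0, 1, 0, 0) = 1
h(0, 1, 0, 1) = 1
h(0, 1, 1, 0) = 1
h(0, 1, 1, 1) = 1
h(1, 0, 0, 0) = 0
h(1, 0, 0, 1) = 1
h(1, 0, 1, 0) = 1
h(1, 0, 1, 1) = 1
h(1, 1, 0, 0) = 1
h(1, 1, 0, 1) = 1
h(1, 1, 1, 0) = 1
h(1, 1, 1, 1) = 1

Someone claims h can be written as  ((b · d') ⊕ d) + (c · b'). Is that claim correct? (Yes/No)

Yes

Evaluate ((b · d') ⊕ d) + (c · b') on each row and compare to h:
  a=0, b=0, c=0, d=0: formula gives 0, h = 0 ✓
  a=0, b=0, c=0, d=1: formula gives 1, h = 1 ✓
  a=0, b=0, c=1, d=0: formula gives 1, h = 1 ✓
  a=0, b=0, c=1, d=1: formula gives 1, h = 1 ✓
  … (the remaining 12 rows also agree.)
All 16 rows match — the expression computes h exactly.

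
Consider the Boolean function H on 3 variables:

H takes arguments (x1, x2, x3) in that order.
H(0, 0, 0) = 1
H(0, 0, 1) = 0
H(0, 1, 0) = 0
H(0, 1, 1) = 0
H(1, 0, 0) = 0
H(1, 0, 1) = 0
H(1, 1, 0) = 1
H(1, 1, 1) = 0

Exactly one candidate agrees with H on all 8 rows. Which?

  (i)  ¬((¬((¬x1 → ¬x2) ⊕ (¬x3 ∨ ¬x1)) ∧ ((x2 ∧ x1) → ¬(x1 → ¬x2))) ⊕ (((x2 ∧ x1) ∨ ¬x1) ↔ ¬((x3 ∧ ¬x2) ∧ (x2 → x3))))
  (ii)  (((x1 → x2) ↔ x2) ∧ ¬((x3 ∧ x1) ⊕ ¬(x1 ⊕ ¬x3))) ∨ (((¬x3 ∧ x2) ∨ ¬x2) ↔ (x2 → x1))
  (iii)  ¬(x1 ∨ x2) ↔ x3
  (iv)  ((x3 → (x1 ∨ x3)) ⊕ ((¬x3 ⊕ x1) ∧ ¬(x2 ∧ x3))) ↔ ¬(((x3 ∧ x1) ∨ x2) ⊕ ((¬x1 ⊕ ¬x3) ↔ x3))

(ii) fails at (0,0,1): the formula yields 1, H is 0.
(iii) fails at (0,0,0): the formula yields 0, H is 1.
(iv) fails at (0,1,1): the formula yields 1, H is 0.
Only (i) survives; checking it on all 8 rows confirms it matches H.

i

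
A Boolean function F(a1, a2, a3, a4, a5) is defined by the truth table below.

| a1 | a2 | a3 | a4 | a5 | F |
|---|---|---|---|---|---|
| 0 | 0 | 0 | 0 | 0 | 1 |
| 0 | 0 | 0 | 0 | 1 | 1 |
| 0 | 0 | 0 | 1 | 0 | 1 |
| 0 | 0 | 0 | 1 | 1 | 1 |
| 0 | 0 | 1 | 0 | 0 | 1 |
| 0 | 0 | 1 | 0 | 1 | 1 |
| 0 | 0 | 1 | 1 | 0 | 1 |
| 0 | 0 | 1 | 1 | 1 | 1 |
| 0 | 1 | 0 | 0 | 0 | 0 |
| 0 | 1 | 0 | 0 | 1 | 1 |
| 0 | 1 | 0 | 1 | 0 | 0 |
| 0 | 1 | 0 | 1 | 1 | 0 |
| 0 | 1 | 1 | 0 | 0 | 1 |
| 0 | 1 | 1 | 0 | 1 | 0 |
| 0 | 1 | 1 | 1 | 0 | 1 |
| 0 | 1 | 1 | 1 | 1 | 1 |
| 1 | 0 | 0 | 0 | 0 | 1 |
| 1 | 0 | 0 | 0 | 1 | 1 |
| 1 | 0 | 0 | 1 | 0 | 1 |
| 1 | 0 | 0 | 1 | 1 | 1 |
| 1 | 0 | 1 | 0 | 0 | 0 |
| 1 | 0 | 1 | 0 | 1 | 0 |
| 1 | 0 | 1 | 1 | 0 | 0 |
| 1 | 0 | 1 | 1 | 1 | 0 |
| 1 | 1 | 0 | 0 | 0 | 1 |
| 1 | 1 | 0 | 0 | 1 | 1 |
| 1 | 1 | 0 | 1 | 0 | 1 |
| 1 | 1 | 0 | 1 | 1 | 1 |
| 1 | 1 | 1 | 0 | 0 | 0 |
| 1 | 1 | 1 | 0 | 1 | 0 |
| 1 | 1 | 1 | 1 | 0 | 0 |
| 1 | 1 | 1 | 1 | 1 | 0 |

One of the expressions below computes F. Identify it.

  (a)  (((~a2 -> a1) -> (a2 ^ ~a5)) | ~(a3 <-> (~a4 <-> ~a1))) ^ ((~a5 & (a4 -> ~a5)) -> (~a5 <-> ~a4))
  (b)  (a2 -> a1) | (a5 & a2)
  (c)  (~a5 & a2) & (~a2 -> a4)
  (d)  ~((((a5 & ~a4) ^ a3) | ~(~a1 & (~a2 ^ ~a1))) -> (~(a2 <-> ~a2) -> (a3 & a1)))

d

(a): at (0,0,0,0,0) it gives 0, but F = 1 — eliminated.
(b): at (0,1,0,1,1) it gives 1, but F = 0 — eliminated.
(c): at (0,0,0,0,0) it gives 0, but F = 1 — eliminated.
That leaves (d). Evaluating it on every row reproduces the table of F exactly.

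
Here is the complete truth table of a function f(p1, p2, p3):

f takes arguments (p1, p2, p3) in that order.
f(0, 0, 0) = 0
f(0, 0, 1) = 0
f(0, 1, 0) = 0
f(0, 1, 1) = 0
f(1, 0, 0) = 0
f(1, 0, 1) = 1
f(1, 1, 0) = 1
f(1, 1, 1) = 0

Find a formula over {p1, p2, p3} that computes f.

f(p1, p2, p3) = ((p1 & ~p2) & p3) | ((p1 & p2) & ~p3)

Collect the rows where f=1 — (1,0,1), (1,1,0) — and write one minterm per row: p1·¬p2·p3, p1·p2·¬p3. Their union (logical OR) reproduces the table exactly.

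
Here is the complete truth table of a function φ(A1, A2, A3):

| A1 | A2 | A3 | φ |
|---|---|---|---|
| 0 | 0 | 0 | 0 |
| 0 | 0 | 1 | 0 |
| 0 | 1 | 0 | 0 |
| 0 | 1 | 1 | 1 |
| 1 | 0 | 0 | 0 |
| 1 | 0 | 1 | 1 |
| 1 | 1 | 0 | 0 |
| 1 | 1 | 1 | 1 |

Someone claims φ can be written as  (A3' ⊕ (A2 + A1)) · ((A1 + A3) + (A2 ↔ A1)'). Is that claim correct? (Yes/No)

Test each input against both φ and the formula:
  A1=0, A2=0, A3=0: formula gives 0, φ = 0 ✓
  A1=0, A2=0, A3=1: formula gives 0, φ = 0 ✓
  A1=0, A2=1, A3=0: formula gives 0, φ = 0 ✓
  A1=0, A2=1, A3=1: formula gives 1, φ = 1 ✓
  A1=1, A2=0, A3=0: formula gives 0, φ = 0 ✓
  … (the remaining 3 rows also agree.)
All 8 rows match — the expression computes φ exactly.

Yes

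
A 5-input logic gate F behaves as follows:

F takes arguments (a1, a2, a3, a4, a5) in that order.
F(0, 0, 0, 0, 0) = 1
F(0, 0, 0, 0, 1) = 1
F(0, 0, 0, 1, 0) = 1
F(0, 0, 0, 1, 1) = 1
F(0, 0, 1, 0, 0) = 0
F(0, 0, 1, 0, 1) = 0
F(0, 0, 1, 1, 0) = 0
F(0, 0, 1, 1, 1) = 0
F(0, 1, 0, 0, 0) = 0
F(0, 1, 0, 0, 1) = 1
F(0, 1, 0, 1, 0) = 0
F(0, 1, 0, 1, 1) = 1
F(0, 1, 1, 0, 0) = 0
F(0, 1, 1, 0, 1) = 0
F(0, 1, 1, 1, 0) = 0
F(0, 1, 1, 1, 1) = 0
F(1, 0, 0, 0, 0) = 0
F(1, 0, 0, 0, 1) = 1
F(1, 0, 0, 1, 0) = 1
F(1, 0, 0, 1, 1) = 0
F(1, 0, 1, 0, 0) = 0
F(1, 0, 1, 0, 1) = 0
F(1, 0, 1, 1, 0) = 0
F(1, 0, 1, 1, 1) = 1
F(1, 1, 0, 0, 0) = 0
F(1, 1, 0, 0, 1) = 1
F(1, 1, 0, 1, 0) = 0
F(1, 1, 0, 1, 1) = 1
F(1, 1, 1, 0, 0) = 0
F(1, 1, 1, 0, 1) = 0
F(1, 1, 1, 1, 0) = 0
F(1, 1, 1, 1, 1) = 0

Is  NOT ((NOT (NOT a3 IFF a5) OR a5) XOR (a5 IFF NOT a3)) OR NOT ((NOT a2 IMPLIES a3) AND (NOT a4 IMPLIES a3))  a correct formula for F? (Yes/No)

Check the formula against F row by row:
  a1=0, a2=0, a3=0, a4=0, a5=0: formula gives 1, F = 1 ✓
  a1=0, a2=0, a3=0, a4=0, a5=1: formula gives 1, F = 1 ✓
  a1=0, a2=0, a3=0, a4=1, a5=0: formula gives 1, F = 1 ✓
  a1=0, a2=0, a3=0, a4=1, a5=1: formula gives 1, F = 1 ✓
  …
  a1=0, a2=1, a3=0, a4=0, a5=0: formula gives 1, but F = 0 ✗
A single disagreement suffices: at (0,1,0,0,0) they differ, so the formula does not compute F.

No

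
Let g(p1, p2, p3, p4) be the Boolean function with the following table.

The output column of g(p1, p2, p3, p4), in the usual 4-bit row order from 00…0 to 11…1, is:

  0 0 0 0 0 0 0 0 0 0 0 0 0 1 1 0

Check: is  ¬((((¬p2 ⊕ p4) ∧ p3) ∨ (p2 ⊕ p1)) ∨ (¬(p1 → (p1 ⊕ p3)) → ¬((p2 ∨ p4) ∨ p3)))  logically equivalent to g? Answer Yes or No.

Evaluate ¬((((¬p2 ⊕ p4) ∧ p3) ∨ (p2 ⊕ p1)) ∨ (¬(p1 → (p1 ⊕ p3)) → ¬((p2 ∨ p4) ∨ p3))) on each row and compare to g:
  p1=0, p2=0, p3=0, p4=0: formula gives 0, g = 0 ✓
  p1=0, p2=0, p3=0, p4=1: formula gives 0, g = 0 ✓
  p1=0, p2=0, p3=1, p4=0: formula gives 0, g = 0 ✓
  p1=0, p2=0, p3=1, p4=1: formula gives 0, g = 0 ✓
  …
  p1=1, p2=1, p3=0, p4=1: formula gives 0, but g = 1 ✗
A single disagreement suffices: at (1,1,0,1) they differ, so the formula does not compute g.

No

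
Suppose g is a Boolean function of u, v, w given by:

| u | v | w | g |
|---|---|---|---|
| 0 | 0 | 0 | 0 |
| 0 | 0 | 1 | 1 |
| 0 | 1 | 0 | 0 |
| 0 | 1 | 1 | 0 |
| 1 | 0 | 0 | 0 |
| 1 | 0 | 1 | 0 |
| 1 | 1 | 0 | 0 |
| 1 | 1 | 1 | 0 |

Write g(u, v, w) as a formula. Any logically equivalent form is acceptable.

g is 1 on exactly one input, (0,0,1), whose minterm is ¬u·¬v·w. So g is just that conjunction.

g(u, v, w) = (¬u ∧ ¬v) ∧ w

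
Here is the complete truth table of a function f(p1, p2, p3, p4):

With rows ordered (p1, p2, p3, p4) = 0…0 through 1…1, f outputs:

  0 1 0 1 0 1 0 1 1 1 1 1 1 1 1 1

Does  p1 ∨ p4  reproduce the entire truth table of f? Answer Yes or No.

Yes

Check the formula against f row by row:
  p1=0, p2=0, p3=0, p4=0: formula gives 0, f = 0 ✓
  p1=0, p2=0, p3=0, p4=1: formula gives 1, f = 1 ✓
  p1=0, p2=0, p3=1, p4=0: formula gives 0, f = 0 ✓
  p1=0, p2=0, p3=1, p4=1: formula gives 1, f = 1 ✓
  …and likewise for the remaining 12 rows.
Every row agrees, so the formula is equivalent.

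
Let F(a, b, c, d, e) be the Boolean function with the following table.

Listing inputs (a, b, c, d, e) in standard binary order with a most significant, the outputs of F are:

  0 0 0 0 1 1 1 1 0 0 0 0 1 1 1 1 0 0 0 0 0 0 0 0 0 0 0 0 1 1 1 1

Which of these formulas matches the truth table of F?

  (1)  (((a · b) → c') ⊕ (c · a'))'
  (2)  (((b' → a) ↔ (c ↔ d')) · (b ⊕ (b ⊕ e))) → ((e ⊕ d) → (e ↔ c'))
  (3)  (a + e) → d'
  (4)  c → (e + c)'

1

(2): at (0,0,0,0,0) it gives 1, but F = 0 — eliminated.
(3): at (0,0,0,0,0) it gives 1, but F = 0 — eliminated.
(4): at (0,0,0,0,0) it gives 1, but F = 0 — eliminated.
Only (1) survives; checking it on all 32 rows confirms it matches F.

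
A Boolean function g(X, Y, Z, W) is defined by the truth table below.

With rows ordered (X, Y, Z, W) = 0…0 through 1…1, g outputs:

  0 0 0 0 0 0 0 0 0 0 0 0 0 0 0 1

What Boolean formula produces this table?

The output is 1 only when every input is 1 — the AND of all inputs.

g(X, Y, Z, W) = ((X ∧ Y) ∧ Z) ∧ W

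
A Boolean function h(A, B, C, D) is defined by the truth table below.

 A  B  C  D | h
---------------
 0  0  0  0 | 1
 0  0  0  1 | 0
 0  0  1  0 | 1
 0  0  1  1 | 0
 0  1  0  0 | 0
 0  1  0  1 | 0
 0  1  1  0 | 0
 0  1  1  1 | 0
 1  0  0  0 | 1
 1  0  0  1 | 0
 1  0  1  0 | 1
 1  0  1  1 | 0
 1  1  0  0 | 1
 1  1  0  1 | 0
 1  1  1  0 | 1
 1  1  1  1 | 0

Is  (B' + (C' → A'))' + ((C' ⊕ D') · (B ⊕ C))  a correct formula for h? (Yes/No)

Evaluate (B' + (C' → A'))' + ((C' ⊕ D') · (B ⊕ C)) on each row and compare to h:
  A=0, B=0, C=0, D=0: formula gives 0, but h = 1 ✗
Row (0,0,0,0) is a counterexample, so the formula is not equivalent to h.

No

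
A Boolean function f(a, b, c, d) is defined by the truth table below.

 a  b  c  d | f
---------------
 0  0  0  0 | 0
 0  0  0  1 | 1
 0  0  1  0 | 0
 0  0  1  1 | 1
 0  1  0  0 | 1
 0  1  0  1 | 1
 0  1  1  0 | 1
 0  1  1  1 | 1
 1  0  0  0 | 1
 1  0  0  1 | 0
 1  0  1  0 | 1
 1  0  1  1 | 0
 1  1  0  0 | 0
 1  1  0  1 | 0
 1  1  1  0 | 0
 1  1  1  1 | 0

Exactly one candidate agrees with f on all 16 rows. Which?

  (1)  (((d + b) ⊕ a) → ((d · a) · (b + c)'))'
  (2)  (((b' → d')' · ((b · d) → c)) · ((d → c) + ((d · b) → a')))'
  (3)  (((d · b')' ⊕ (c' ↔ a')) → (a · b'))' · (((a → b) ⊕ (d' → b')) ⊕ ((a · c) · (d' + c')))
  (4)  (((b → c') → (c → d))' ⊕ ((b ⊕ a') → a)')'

1

(2) disagrees with f on (0,0,0,0) (formula → 1, table → 0); rule it out.
(3) disagrees with f on (0,0,0,1) (formula → 0, table → 1); rule it out.
(4) disagrees with f on (0,0,0,1) (formula → 0, table → 1); rule it out.
Only (1) survives; checking it on all 16 rows confirms it matches f.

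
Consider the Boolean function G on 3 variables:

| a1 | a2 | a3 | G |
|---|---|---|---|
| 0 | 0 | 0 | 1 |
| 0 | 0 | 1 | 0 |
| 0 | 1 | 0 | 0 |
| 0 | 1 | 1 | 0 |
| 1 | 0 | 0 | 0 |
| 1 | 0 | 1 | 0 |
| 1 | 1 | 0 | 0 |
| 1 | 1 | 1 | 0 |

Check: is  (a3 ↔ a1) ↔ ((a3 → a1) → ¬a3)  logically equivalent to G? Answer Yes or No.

Test each input against both G and the formula:
  a1=0, a2=0, a3=0: formula gives 1, G = 1 ✓
  a1=0, a2=0, a3=1: formula gives 0, G = 0 ✓
  a1=0, a2=1, a3=0: formula gives 1, but G = 0 ✗
A single disagreement suffices: at (0,1,0) they differ, so the formula does not compute G.

No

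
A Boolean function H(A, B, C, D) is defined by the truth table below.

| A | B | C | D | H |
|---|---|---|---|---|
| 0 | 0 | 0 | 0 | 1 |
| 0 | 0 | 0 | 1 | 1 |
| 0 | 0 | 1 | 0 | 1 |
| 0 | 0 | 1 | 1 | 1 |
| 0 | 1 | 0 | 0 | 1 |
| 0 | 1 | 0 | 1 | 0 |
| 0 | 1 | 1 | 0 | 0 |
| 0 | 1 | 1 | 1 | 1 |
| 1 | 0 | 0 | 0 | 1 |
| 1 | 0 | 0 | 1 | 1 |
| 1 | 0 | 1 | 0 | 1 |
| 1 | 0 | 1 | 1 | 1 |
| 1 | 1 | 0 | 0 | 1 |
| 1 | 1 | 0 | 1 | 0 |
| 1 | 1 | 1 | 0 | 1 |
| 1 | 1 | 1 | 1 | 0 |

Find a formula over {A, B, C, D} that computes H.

The 0-rows are (0,1,0,1), (0,1,1,0), (1,1,0,1), (1,1,1,1). Take each as a conjunction (¬A·B·¬C·D, ¬A·B·C·¬D, A·B·¬C·D, A·B·C·D), form their disjunction, and complement — that gives a formula that is 1 everywhere H is.

H(A, B, C, D) = ((((((A' · B) · C') · D) + (((A' · B) · C) · D')) + (((A · B) · C') · D)) + (((A · B) · C) · D))'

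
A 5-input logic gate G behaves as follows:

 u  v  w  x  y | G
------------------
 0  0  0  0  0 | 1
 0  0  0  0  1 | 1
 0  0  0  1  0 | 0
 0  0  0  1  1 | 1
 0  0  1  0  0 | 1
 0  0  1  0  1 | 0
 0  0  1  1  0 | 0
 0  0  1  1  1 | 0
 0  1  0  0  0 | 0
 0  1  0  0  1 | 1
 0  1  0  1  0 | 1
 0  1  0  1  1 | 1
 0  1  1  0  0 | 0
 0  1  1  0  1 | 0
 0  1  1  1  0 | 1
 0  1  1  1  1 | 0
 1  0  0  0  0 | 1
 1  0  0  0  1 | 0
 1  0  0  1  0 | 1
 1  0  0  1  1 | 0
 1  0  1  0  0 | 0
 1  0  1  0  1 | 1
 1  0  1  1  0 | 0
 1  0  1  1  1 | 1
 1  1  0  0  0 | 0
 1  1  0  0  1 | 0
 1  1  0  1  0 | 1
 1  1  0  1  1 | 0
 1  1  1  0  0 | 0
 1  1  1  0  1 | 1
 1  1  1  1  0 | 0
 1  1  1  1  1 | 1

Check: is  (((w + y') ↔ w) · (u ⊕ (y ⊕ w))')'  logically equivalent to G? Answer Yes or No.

Test each input against both G and the formula:
  u=0, v=0, w=0, x=0, y=0: formula gives 1, G = 1 ✓
  u=0, v=0, w=0, x=0, y=1: formula gives 1, G = 1 ✓
  u=0, v=0, w=0, x=1, y=0: formula gives 1, but G = 0 ✗
Row (0,0,0,1,0) is a counterexample, so the formula is not equivalent to G.

No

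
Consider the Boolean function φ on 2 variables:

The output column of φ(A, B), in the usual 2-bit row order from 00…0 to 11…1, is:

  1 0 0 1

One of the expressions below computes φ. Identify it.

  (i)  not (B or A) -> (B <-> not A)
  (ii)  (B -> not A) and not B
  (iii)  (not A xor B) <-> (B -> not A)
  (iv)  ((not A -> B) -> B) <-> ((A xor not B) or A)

(i) disagrees with φ on (0,0) (formula → 0, table → 1); rule it out.
(ii) disagrees with φ on (1,0) (formula → 1, table → 0); rule it out.
(iii) disagrees with φ on (1,1) (formula → 0, table → 1); rule it out.
Only (iv) survives; checking it on all 4 rows confirms it matches φ.

iv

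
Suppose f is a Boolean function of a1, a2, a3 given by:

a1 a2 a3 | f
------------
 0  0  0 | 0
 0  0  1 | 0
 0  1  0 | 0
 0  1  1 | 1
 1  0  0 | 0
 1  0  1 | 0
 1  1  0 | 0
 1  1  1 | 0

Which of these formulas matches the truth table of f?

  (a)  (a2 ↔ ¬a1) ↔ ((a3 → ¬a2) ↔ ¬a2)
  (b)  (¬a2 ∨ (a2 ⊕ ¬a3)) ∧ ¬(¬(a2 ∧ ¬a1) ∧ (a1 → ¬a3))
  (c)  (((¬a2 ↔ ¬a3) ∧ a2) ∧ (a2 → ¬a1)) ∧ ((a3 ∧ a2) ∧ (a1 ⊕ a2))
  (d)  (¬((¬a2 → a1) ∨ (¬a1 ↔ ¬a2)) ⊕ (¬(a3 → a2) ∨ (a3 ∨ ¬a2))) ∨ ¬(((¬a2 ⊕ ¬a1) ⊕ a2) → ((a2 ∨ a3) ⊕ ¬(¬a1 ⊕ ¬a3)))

(a): at (1,0,0) it gives 1, but f = 0 — eliminated.
(b): at (1,0,1) it gives 1, but f = 0 — eliminated.
(d): at (0,0,0) it gives 1, but f = 0 — eliminated.
That leaves (c). Evaluating it on every row reproduces the table of f exactly.

c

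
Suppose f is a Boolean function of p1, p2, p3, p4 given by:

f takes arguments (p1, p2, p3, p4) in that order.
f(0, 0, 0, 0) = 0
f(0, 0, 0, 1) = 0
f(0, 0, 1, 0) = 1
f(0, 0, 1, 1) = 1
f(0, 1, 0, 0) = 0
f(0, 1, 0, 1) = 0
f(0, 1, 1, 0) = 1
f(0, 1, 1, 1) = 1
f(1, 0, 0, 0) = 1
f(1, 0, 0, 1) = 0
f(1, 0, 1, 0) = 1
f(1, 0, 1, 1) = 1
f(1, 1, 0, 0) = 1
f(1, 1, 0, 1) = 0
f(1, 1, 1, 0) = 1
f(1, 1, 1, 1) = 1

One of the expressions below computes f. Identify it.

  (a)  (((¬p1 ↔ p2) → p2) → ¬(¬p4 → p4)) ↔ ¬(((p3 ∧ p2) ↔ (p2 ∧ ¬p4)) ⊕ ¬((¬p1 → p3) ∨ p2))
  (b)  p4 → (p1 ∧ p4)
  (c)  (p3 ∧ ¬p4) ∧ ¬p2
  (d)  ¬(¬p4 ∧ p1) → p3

d

(a): at (0,0,0,0) it gives 1, but f = 0 — eliminated.
(b): at (0,0,0,0) it gives 1, but f = 0 — eliminated.
(c): at (0,0,1,1) it gives 0, but f = 1 — eliminated.
That leaves (d). Evaluating it on every row reproduces the table of f exactly.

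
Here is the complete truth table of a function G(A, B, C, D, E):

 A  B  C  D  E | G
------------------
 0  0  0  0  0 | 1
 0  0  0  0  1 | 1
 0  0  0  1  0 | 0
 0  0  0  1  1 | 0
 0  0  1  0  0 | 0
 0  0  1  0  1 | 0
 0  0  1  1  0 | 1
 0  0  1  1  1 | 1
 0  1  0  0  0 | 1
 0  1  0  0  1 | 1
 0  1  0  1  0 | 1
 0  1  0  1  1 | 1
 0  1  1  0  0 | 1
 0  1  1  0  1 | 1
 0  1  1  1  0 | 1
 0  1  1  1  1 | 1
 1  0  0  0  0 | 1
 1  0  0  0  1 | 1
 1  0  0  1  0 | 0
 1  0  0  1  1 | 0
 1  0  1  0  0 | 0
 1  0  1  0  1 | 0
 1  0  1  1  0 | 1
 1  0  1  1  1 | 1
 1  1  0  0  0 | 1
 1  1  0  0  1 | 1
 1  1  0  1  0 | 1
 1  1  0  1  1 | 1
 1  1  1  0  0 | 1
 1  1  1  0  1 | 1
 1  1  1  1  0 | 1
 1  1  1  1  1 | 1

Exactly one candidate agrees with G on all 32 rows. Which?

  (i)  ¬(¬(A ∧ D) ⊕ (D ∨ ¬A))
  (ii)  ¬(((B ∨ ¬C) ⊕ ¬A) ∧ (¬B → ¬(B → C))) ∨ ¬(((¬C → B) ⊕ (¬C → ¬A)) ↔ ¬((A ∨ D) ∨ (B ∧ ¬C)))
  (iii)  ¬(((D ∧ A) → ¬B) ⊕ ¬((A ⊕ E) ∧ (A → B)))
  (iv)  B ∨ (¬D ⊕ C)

iv

(i) disagrees with G on (0,0,0,1,0) (formula → 1, table → 0); rule it out.
(ii) disagrees with G on (0,0,0,1,0) (formula → 1, table → 0); rule it out.
(iii) disagrees with G on (0,0,0,0,1) (formula → 0, table → 1); rule it out.
(iv) is the remaining candidate, and it agrees with G on all 32 inputs.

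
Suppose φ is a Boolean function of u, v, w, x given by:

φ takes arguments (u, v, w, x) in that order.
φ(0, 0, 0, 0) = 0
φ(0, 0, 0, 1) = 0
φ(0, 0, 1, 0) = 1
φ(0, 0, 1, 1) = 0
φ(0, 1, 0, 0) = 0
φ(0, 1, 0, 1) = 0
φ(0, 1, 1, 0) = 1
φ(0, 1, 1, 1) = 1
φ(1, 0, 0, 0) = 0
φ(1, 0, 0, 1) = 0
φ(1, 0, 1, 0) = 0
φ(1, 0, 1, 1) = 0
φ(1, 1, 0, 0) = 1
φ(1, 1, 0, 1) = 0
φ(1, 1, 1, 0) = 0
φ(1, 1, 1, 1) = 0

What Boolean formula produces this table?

The 1-rows are (0,0,1,0), (0,1,1,0), (0,1,1,1), (1,1,0,0). Each contributes one minterm — ¬u·¬v·w·¬x; ¬u·v·w·¬x; ¬u·v·w·x; u·v·¬w·¬x — and their disjunction is a sum-of-products form of φ.

φ(u, v, w, x) = (((((¬u ∧ ¬v) ∧ w) ∧ ¬x) ∨ (((¬u ∧ v) ∧ w) ∧ ¬x)) ∨ (((¬u ∧ v) ∧ w) ∧ x)) ∨ (((u ∧ v) ∧ ¬w) ∧ ¬x)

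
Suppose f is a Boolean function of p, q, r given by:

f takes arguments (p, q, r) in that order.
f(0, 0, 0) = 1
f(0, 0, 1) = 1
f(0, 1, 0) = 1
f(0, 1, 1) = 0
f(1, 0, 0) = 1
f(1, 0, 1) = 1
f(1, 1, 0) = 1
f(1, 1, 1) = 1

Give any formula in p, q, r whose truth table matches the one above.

f is 0 on exactly one input, (0,1,1), whose minterm is ¬p·q·r. So f is the negation of that single conjunction.

f(p, q, r) = NOT ((NOT p AND q) AND r)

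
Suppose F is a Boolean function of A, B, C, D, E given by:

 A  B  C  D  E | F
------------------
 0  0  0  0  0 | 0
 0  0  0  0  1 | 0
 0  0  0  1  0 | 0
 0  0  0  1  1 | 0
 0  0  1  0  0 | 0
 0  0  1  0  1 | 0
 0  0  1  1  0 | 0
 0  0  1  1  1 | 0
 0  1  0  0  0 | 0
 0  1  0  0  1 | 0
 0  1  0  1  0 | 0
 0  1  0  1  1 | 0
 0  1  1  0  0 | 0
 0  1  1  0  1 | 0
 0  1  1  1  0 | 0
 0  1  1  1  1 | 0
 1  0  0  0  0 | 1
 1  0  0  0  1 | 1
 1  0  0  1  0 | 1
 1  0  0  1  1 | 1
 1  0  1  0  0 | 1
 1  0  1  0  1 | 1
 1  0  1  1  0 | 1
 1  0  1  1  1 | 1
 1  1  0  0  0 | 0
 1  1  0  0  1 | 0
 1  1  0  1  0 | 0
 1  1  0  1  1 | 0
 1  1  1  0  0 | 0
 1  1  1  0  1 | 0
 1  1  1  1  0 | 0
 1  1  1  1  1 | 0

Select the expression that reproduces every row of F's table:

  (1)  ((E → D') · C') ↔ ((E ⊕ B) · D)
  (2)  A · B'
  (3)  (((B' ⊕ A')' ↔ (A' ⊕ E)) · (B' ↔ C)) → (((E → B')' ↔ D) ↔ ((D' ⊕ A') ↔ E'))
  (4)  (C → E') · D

2

(1) fails at (0,0,1,0,0): the formula yields 1, F is 0.
(3) fails at (0,0,0,0,0): the formula yields 1, F is 0.
(4) fails at (0,0,0,1,0): the formula yields 1, F is 0.
That leaves (2). Evaluating it on every row reproduces the table of F exactly.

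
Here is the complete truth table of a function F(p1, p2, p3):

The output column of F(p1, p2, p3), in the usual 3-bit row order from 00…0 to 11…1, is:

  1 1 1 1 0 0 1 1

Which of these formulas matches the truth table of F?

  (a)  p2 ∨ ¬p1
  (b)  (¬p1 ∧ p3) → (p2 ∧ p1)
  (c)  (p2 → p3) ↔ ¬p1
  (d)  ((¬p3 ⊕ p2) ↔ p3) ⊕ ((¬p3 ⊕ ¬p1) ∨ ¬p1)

(b) disagrees with F on (0,0,1) (formula → 0, table → 1); rule it out.
(c) disagrees with F on (0,1,0) (formula → 0, table → 1); rule it out.
(d) disagrees with F on (0,1,0) (formula → 0, table → 1); rule it out.
Only (a) survives; checking it on all 8 rows confirms it matches F.

a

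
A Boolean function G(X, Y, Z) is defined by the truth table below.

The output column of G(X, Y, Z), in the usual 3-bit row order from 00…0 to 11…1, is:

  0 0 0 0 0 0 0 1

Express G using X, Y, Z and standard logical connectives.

G(X, Y, Z) = (X ∧ Y) ∧ Z

The output is 1 only when every input is 1 — the AND of all inputs.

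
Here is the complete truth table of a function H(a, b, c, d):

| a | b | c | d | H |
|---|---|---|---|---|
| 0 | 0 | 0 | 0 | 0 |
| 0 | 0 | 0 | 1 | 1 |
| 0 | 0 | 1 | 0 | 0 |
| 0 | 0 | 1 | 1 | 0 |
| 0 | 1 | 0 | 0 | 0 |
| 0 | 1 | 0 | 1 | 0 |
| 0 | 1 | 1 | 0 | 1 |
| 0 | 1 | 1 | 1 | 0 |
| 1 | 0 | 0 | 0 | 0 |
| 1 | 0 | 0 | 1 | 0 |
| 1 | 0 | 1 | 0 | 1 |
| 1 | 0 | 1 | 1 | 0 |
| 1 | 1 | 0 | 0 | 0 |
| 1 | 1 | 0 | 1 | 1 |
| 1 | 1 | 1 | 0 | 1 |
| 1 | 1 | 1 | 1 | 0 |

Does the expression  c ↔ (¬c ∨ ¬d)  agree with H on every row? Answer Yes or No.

No

Evaluate c ↔ (¬c ∨ ¬d) on each row and compare to H:
  a=0, b=0, c=0, d=0: formula gives 0, H = 0 ✓
  a=0, b=0, c=0, d=1: formula gives 0, but H = 1 ✗
A single disagreement suffices: at (0,0,0,1) they differ, so the formula does not compute H.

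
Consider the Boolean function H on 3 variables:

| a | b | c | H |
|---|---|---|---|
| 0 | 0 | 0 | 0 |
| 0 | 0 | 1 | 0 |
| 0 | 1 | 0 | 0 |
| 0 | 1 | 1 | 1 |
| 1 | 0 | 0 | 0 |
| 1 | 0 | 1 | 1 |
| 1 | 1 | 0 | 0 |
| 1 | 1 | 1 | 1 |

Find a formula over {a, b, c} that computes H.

H(a, b, c) = (((NOT a AND b) AND c) OR ((a AND NOT b) AND c)) OR ((a AND b) AND c)

Collect the rows where H=1 — (0,1,1), (1,0,1), (1,1,1) — and write one minterm per row: ¬a·b·c, a·¬b·c, a·b·c. Their union (logical OR) reproduces the table exactly.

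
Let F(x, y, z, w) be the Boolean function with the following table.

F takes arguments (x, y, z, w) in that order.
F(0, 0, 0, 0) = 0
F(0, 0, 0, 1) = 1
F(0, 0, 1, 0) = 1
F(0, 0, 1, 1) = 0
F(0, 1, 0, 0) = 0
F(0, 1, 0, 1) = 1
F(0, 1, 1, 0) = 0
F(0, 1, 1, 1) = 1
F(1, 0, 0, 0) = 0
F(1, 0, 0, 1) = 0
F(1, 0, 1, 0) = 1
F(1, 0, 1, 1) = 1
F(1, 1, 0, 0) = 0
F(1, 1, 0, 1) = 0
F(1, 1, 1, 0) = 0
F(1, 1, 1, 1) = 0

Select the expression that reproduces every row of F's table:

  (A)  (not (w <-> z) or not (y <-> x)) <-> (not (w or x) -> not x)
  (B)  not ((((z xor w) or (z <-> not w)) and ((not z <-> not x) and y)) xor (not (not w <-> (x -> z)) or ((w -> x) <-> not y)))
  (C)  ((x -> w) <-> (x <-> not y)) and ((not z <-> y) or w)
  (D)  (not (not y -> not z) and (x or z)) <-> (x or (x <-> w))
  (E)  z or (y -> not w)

D

(A) fails at (0,1,0,0): the formula yields 1, F is 0.
(B) fails at (0,0,0,1): the formula yields 0, F is 1.
(C) fails at (0,0,0,1): the formula yields 0, F is 1.
(E) fails at (0,0,0,0): the formula yields 1, F is 0.
Only (D) survives; checking it on all 16 rows confirms it matches F.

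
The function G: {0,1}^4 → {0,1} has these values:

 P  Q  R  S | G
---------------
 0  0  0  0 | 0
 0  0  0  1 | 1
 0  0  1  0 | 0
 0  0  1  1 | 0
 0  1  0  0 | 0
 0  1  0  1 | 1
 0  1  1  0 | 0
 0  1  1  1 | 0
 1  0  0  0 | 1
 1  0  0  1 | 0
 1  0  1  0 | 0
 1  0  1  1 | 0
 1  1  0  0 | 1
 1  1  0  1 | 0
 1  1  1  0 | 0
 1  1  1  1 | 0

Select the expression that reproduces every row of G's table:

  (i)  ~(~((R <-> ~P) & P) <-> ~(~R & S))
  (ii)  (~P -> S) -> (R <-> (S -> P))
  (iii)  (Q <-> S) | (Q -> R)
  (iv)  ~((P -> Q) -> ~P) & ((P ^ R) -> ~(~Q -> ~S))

i

(ii): at (0,0,0,0) it gives 1, but G = 0 — eliminated.
(iii): at (0,0,0,0) it gives 1, but G = 0 — eliminated.
(iv): at (0,0,0,1) it gives 0, but G = 1 — eliminated.
Only (i) survives; checking it on all 16 rows confirms it matches G.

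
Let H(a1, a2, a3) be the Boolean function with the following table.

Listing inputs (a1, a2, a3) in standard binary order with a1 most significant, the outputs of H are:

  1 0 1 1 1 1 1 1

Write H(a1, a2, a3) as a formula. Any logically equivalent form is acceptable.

H is 0 on exactly one input, (0,0,1), whose minterm is ¬a1·¬a2·a3. So H is the negation of that single conjunction.

H(a1, a2, a3) = ~((~a1 & ~a2) & a3)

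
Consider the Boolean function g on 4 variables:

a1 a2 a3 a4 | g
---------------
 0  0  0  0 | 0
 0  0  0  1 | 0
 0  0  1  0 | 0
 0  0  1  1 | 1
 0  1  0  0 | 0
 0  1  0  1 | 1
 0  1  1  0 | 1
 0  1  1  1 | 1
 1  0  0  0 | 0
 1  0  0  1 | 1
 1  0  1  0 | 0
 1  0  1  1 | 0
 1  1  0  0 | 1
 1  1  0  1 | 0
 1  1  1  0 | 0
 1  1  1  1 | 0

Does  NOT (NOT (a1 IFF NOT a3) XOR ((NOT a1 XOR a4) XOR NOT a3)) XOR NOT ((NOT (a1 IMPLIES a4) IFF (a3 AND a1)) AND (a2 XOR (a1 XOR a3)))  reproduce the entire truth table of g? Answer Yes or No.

Evaluate NOT (NOT (a1 IFF NOT a3) XOR ((NOT a1 XOR a4) XOR NOT a3)) XOR NOT ((NOT (a1 IMPLIES a4) IFF (a3 AND a1)) AND (a2 XOR (a1 XOR a3))) on each row and compare to g:
  a1=0, a2=0, a3=0, a4=0: formula gives 1, but g = 0 ✗
Row (0,0,0,0) is a counterexample, so the formula is not equivalent to g.

No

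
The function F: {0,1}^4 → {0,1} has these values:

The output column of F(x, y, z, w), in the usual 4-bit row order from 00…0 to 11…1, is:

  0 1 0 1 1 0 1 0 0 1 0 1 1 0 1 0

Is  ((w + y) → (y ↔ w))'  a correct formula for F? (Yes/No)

Evaluate ((w + y) → (y ↔ w))' on each row and compare to F:
  x=0, y=0, z=0, w=0: formula gives 0, F = 0 ✓
  x=0, y=0, z=0, w=1: formula gives 1, F = 1 ✓
  x=0, y=0, z=1, w=0: formula gives 0, F = 0 ✓
  x=0, y=0, z=1, w=1: formula gives 1, F = 1 ✓
  …and likewise for the remaining 12 rows.
Every row agrees, so the formula is equivalent.

Yes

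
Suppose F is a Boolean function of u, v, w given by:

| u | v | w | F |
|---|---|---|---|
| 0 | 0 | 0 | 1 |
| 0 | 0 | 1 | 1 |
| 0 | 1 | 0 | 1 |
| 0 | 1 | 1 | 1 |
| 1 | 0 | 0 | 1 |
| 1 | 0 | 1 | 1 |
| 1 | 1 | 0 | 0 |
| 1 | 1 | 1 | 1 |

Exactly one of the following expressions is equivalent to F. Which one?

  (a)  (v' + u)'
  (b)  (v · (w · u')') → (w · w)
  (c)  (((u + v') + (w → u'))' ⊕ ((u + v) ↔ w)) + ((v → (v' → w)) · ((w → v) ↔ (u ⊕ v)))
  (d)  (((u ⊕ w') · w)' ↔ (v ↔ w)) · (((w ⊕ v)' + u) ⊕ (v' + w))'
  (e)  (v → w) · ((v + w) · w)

(a) fails at (0,0,0): the formula yields 0, F is 1.
(b) fails at (0,1,0): the formula yields 0, F is 1.
(d) fails at (0,0,1): the formula yields 0, F is 1.
(e) fails at (0,0,0): the formula yields 0, F is 1.
Only (c) survives; checking it on all 8 rows confirms it matches F.

c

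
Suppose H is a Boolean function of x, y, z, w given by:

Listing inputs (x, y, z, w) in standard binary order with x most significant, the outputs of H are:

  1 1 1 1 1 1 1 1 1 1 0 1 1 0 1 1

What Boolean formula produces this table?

H(x, y, z, w) = ((((x · y') · z) · w') + (((x · y) · z') · w))'

H is 0 on only 2 rows — (1,0,1,0), (1,1,0,1). Writing each as a minterm (x·¬y·z·¬w, x·y·¬z·w) and OR-ing them characterizes exactly where H=0, so H is the negation of that disjunction.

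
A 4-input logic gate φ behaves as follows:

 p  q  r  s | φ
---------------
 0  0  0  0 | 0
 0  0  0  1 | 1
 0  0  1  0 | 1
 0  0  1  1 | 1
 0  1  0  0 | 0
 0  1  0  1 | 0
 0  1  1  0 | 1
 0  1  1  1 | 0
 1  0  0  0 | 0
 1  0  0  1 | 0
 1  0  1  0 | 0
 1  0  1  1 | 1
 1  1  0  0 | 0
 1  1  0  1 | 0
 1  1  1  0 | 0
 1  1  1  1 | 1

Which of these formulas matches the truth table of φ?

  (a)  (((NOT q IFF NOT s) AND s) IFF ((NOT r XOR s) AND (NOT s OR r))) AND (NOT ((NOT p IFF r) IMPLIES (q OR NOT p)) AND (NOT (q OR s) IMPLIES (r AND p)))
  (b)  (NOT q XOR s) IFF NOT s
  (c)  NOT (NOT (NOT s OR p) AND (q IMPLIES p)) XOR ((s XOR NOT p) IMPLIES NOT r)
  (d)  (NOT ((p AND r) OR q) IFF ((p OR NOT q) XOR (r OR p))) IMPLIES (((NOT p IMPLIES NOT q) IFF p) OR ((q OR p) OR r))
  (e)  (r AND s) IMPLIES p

(a) disagrees with φ on (0,0,0,1) (formula → 0, table → 1); rule it out.
(b) disagrees with φ on (0,0,0,0) (formula → 1, table → 0); rule it out.
(d) disagrees with φ on (0,0,0,1) (formula → 0, table → 1); rule it out.
(e) disagrees with φ on (0,0,0,0) (formula → 1, table → 0); rule it out.
(c) is the remaining candidate, and it agrees with φ on all 16 inputs.

c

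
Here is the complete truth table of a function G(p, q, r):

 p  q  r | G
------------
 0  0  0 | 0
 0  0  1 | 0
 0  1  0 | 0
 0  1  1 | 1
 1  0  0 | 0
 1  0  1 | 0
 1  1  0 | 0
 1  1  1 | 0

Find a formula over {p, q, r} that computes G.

G is 1 on exactly one input, (0,1,1), whose minterm is ¬p·q·r. So G is just that conjunction.

G(p, q, r) = (¬p ∧ q) ∧ r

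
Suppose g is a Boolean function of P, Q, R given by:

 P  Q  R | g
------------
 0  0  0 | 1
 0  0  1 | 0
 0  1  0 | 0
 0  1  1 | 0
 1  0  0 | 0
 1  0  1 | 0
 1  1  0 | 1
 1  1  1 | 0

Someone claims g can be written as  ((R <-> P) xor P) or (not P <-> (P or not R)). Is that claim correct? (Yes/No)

No

Test each input against both g and the formula:
  P=0, Q=0, R=0: formula gives 1, g = 1 ✓
  P=0, Q=0, R=1: formula gives 0, g = 0 ✓
  P=0, Q=1, R=0: formula gives 1, but g = 0 ✗
Since they disagree at (0,1,0), the expression is not a correct formula for g.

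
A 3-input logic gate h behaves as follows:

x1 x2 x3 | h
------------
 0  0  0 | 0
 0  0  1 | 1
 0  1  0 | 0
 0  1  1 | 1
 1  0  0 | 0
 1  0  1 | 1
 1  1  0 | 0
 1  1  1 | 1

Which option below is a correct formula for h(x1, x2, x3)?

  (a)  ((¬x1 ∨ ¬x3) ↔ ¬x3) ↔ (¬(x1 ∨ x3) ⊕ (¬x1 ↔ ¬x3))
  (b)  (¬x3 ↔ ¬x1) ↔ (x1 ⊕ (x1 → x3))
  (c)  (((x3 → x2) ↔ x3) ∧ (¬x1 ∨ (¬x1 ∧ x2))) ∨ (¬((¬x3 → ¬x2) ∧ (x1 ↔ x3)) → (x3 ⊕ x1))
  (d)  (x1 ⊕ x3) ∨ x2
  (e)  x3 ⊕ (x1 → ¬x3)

(b) fails at (0,0,0): the formula yields 1, h is 0.
(c) fails at (0,0,0): the formula yields 1, h is 0.
(d) fails at (0,1,0): the formula yields 1, h is 0.
(e) fails at (0,0,0): the formula yields 1, h is 0.
(a) is the remaining candidate, and it agrees with h on all 8 inputs.

a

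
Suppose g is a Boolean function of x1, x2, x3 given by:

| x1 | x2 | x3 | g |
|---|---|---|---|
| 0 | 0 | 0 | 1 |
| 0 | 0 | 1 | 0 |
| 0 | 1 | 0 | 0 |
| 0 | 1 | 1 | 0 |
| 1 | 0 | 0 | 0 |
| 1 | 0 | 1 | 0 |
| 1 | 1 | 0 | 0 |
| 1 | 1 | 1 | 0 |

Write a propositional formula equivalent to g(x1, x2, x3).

The output is 1 only when every input is 0 — NOR of all inputs.

g(x1, x2, x3) = ~((x1 | x2) | x3)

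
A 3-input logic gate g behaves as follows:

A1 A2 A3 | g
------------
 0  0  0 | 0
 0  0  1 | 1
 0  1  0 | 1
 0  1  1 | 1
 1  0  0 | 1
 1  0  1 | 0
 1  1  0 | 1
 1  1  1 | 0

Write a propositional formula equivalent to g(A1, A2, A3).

g(A1, A2, A3) = ((((A1' · A2') · A3') + ((A1 · A2') · A3)) + ((A1 · A2) · A3))'

There are just 3 zero rows: (0,0,0), (1,0,1), (1,1,1). Their minterms are ¬A1·¬A2·¬A3, A1·¬A2·A3, A1·A2·A3; the OR of those covers precisely the 0-outputs, and negating it yields g.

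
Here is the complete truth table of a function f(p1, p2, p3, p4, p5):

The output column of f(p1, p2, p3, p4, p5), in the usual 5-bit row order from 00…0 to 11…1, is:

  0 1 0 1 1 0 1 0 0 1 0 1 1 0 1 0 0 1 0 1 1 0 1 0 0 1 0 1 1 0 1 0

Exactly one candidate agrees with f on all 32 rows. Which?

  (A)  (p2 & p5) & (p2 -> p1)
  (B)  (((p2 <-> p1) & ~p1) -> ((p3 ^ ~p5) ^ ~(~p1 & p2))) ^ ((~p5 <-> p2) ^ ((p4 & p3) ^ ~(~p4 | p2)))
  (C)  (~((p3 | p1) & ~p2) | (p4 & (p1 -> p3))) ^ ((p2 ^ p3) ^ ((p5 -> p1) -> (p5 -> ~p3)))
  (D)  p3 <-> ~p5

D

(A): at (0,0,0,0,1) it gives 0, but f = 1 — eliminated.
(B): at (0,0,0,0,1) it gives 0, but f = 1 — eliminated.
(C): at (0,0,0,0,1) it gives 0, but f = 1 — eliminated.
(D) is the remaining candidate, and it agrees with f on all 32 inputs.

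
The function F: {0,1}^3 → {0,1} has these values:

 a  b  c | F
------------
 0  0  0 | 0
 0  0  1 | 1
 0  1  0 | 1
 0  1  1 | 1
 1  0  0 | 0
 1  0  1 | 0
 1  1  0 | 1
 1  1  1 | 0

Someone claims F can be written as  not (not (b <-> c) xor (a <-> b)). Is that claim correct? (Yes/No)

No

Test each input against both F and the formula:
  a=0, b=0, c=0: formula gives 0, F = 0 ✓
  a=0, b=0, c=1: formula gives 1, F = 1 ✓
  a=0, b=1, c=0: formula gives 0, but F = 1 ✗
Row (0,1,0) is a counterexample, so the formula is not equivalent to F.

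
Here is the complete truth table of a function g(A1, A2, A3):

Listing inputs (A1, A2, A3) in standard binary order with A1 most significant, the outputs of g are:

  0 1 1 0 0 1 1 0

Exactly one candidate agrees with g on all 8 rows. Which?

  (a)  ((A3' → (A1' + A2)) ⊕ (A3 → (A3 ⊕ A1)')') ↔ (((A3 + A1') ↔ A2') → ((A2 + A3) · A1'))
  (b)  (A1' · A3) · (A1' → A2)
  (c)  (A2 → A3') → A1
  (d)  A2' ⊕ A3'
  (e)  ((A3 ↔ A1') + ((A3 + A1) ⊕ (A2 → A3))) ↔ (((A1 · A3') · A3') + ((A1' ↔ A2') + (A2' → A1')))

d

(a): at (0,0,1) it gives 0, but g = 1 — eliminated.
(b): at (0,0,1) it gives 0, but g = 1 — eliminated.
(c): at (0,0,1) it gives 0, but g = 1 — eliminated.
(e): at (0,0,0) it gives 1, but g = 0 — eliminated.
(d) is the remaining candidate, and it agrees with g on all 8 inputs.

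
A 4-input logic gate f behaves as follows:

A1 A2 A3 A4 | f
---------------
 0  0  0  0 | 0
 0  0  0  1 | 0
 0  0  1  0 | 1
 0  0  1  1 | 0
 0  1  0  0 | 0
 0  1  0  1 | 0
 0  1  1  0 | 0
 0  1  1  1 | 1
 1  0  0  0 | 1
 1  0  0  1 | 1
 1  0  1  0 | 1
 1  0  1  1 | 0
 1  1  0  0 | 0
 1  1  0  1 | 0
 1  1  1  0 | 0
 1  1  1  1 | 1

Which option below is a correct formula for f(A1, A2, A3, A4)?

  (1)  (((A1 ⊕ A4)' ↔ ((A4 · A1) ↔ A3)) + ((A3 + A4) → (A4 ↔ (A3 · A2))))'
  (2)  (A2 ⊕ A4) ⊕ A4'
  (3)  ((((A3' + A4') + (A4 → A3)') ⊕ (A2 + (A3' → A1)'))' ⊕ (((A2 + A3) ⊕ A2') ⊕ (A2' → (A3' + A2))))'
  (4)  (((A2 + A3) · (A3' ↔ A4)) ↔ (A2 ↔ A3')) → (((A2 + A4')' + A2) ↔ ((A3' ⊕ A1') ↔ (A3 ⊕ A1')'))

3

(1) disagrees with f on (0,0,0,1) (formula → 1, table → 0); rule it out.
(2) disagrees with f on (0,0,0,0) (formula → 1, table → 0); rule it out.
(4) disagrees with f on (0,0,0,1) (formula → 1, table → 0); rule it out.
(3) is the remaining candidate, and it agrees with f on all 16 inputs.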